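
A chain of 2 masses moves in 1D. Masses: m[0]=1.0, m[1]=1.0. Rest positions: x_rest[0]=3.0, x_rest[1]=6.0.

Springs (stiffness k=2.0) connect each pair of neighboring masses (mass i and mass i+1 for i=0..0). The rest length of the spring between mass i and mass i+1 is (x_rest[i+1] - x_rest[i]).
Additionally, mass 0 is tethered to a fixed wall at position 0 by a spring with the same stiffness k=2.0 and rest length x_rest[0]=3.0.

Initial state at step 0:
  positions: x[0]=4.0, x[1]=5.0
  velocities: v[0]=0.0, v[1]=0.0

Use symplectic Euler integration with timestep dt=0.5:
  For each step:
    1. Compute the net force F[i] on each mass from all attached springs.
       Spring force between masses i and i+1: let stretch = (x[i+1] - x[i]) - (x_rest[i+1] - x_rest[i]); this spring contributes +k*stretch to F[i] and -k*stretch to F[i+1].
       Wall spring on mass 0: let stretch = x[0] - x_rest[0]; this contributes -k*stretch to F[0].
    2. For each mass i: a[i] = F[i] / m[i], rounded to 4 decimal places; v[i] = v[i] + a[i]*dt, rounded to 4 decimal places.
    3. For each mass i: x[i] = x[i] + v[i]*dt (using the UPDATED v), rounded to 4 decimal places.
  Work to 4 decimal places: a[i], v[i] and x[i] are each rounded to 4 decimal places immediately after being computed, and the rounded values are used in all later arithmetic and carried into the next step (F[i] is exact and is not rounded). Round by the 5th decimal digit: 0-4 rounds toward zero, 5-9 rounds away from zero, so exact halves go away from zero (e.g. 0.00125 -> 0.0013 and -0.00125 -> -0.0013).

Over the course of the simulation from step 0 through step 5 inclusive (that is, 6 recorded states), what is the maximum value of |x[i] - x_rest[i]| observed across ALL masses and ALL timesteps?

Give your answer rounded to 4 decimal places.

Answer: 1.5000

Derivation:
Step 0: x=[4.0000 5.0000] v=[0.0000 0.0000]
Step 1: x=[2.5000 6.0000] v=[-3.0000 2.0000]
Step 2: x=[1.5000 6.7500] v=[-2.0000 1.5000]
Step 3: x=[2.3750 6.3750] v=[1.7500 -0.7500]
Step 4: x=[4.0625 5.5000] v=[3.3750 -1.7500]
Step 5: x=[4.4375 5.4063] v=[0.7500 -0.1875]
Max displacement = 1.5000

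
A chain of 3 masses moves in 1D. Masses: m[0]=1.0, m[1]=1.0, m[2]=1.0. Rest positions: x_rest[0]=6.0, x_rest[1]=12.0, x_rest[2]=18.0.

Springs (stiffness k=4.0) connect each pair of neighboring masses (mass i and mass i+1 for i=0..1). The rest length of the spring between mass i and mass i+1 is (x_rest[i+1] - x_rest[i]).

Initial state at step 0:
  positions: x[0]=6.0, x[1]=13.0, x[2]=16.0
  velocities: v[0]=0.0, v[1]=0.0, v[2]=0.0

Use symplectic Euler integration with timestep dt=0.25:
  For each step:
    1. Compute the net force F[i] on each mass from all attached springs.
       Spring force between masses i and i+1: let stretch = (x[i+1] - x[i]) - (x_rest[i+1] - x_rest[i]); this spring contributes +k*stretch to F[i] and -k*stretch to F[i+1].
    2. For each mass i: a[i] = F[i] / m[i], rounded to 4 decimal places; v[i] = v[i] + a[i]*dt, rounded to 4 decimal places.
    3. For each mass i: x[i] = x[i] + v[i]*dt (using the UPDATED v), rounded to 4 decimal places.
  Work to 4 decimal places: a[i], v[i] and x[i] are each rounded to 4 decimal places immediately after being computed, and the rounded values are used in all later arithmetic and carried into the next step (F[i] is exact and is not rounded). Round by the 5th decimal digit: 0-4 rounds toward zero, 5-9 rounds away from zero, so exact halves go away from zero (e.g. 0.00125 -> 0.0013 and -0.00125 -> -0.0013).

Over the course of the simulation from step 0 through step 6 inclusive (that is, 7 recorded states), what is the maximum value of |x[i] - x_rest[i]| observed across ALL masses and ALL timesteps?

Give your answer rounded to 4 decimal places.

Step 0: x=[6.0000 13.0000 16.0000] v=[0.0000 0.0000 0.0000]
Step 1: x=[6.2500 12.0000 16.7500] v=[1.0000 -4.0000 3.0000]
Step 2: x=[6.4375 10.7500 17.8125] v=[0.7500 -5.0000 4.2500]
Step 3: x=[6.2031 10.1875 18.6094] v=[-0.9375 -2.2500 3.1875]
Step 4: x=[5.4648 10.7344 18.8008] v=[-2.9531 2.1875 0.7656]
Step 5: x=[4.5439 11.9805 18.4756] v=[-3.6835 4.9843 -1.3008]
Step 6: x=[3.9822 12.9912 18.0266] v=[-2.2469 4.0428 -1.7959]
Max displacement = 2.0178

Answer: 2.0178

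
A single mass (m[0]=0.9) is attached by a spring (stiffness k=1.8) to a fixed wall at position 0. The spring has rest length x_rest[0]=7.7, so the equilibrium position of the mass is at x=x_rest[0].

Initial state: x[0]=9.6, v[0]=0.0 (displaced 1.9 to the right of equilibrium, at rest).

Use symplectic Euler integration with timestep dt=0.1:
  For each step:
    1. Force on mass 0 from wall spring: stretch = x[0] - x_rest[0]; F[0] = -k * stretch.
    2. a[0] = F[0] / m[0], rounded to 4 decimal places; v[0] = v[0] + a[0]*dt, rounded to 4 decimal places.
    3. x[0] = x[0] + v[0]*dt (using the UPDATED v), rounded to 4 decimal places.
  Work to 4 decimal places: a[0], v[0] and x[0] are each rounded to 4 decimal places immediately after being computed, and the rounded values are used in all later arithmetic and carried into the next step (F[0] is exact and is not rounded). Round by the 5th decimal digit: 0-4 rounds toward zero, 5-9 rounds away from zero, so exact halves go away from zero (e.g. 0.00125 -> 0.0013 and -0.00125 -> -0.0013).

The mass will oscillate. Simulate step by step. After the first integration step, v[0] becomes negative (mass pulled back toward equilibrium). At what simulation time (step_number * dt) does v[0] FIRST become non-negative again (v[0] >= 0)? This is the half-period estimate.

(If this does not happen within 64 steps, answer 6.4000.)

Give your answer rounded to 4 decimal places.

Answer: 2.3000

Derivation:
Step 0: x=[9.6000] v=[0.0000]
Step 1: x=[9.5620] v=[-0.3800]
Step 2: x=[9.4868] v=[-0.7524]
Step 3: x=[9.3758] v=[-1.1098]
Step 4: x=[9.2313] v=[-1.4450]
Step 5: x=[9.0562] v=[-1.7513]
Step 6: x=[8.8540] v=[-2.0225]
Step 7: x=[8.6287] v=[-2.2533]
Step 8: x=[8.3848] v=[-2.4390]
Step 9: x=[8.1272] v=[-2.5760]
Step 10: x=[7.8611] v=[-2.6614]
Step 11: x=[7.5917] v=[-2.6936]
Step 12: x=[7.3245] v=[-2.6719]
Step 13: x=[7.0648] v=[-2.5968]
Step 14: x=[6.8178] v=[-2.4698]
Step 15: x=[6.5885] v=[-2.2934]
Step 16: x=[6.3814] v=[-2.0711]
Step 17: x=[6.2007] v=[-1.8074]
Step 18: x=[6.0500] v=[-1.5075]
Step 19: x=[5.9323] v=[-1.1775]
Step 20: x=[5.8499] v=[-0.8240]
Step 21: x=[5.8045] v=[-0.4540]
Step 22: x=[5.7970] v=[-0.0749]
Step 23: x=[5.8276] v=[0.3057]
First v>=0 after going negative at step 23, time=2.3000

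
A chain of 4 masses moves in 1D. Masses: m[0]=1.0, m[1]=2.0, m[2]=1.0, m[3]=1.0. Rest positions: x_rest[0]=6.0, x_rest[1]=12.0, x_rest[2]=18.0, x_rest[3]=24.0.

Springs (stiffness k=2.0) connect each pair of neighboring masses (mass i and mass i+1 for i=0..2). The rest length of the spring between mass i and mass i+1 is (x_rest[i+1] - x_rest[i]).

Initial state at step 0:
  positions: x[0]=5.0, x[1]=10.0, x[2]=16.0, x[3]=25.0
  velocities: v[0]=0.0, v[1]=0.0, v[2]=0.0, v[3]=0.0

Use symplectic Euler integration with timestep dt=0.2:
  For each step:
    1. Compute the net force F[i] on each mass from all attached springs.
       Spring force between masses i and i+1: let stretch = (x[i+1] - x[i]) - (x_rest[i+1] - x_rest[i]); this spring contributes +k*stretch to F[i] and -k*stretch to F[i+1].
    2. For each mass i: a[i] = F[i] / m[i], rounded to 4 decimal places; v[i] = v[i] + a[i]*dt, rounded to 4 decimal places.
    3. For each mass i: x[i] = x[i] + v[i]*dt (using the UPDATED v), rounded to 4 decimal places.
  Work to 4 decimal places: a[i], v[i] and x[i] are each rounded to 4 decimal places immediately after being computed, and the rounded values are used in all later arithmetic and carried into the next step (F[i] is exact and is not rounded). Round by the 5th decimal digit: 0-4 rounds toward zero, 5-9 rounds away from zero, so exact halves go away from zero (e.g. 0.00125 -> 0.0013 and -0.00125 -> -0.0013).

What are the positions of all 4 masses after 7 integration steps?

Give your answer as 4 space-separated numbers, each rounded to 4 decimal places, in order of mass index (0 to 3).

Answer: 3.8455 11.1859 17.9877 21.7948

Derivation:
Step 0: x=[5.0000 10.0000 16.0000 25.0000] v=[0.0000 0.0000 0.0000 0.0000]
Step 1: x=[4.9200 10.0400 16.2400 24.7600] v=[-0.4000 0.2000 1.2000 -1.2000]
Step 2: x=[4.7696 10.1232 16.6656 24.3184] v=[-0.7520 0.4160 2.1280 -2.2080]
Step 3: x=[4.5675 10.2540 17.1800 23.7446] v=[-1.0106 0.6538 2.5722 -2.8691]
Step 4: x=[4.3403 10.4343 17.6655 23.1256] v=[-1.1360 0.9017 2.4276 -3.0949]
Step 5: x=[4.1206 10.6601 18.0093 22.5498] v=[-1.0984 1.1291 1.7192 -2.8789]
Step 6: x=[3.9441 10.9183 18.1284 22.0908] v=[-0.8826 1.2910 0.5957 -2.2951]
Step 7: x=[3.8455 11.1859 17.9877 21.7948] v=[-0.4929 1.3382 -0.7034 -1.4801]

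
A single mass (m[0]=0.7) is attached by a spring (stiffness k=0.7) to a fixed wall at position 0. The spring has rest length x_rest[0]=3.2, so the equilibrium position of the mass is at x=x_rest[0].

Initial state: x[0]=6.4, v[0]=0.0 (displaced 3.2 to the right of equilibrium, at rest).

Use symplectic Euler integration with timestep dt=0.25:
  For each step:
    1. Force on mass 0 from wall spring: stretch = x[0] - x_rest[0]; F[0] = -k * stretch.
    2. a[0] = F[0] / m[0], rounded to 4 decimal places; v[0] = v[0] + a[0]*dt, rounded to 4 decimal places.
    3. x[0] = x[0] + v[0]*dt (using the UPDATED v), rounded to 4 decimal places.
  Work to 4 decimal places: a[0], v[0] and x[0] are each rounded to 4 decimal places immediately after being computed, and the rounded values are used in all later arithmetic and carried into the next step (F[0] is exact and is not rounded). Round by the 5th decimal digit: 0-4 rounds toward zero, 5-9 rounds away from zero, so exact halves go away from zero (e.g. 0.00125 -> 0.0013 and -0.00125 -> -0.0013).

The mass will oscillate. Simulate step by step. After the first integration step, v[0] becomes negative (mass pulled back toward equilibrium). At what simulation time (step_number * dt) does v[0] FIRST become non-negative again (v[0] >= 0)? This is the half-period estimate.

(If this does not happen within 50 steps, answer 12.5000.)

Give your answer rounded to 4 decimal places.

Answer: 3.2500

Derivation:
Step 0: x=[6.4000] v=[0.0000]
Step 1: x=[6.2000] v=[-0.8000]
Step 2: x=[5.8125] v=[-1.5500]
Step 3: x=[5.2617] v=[-2.2031]
Step 4: x=[4.5821] v=[-2.7185]
Step 5: x=[3.8161] v=[-3.0640]
Step 6: x=[3.0116] v=[-3.2180]
Step 7: x=[2.2189] v=[-3.1709]
Step 8: x=[1.4875] v=[-2.9256]
Step 9: x=[0.8631] v=[-2.4975]
Step 10: x=[0.3848] v=[-1.9133]
Step 11: x=[0.0824] v=[-1.2095]
Step 12: x=[-0.0251] v=[-0.4301]
Step 13: x=[0.0690] v=[0.3762]
First v>=0 after going negative at step 13, time=3.2500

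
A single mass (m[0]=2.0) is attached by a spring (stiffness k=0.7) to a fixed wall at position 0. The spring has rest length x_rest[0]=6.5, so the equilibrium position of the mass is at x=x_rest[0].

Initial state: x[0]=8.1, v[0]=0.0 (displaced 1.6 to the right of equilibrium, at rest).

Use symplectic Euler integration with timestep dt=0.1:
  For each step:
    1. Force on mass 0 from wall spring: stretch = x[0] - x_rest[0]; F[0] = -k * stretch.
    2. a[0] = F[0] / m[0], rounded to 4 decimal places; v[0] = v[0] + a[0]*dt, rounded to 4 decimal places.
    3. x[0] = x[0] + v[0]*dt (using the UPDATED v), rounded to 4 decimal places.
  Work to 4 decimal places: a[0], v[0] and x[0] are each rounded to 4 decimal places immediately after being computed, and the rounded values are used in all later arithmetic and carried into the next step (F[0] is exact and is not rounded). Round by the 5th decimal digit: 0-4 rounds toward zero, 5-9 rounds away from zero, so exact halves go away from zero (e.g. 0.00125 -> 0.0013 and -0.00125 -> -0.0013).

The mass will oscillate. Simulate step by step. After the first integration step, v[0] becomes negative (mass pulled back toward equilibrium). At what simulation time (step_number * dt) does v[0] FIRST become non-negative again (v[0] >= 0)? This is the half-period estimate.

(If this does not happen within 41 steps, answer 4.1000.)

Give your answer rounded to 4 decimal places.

Answer: 4.1000

Derivation:
Step 0: x=[8.1000] v=[0.0000]
Step 1: x=[8.0944] v=[-0.0560]
Step 2: x=[8.0832] v=[-0.1118]
Step 3: x=[8.0665] v=[-0.1672]
Step 4: x=[8.0443] v=[-0.2220]
Step 5: x=[8.0167] v=[-0.2761]
Step 6: x=[7.9838] v=[-0.3292]
Step 7: x=[7.9457] v=[-0.3811]
Step 8: x=[7.9025] v=[-0.4317]
Step 9: x=[7.8544] v=[-0.4808]
Step 10: x=[7.8016] v=[-0.5282]
Step 11: x=[7.7442] v=[-0.5738]
Step 12: x=[7.6825] v=[-0.6174]
Step 13: x=[7.6166] v=[-0.6588]
Step 14: x=[7.5468] v=[-0.6979]
Step 15: x=[7.4734] v=[-0.7345]
Step 16: x=[7.3965] v=[-0.7686]
Step 17: x=[7.3165] v=[-0.8000]
Step 18: x=[7.2336] v=[-0.8286]
Step 19: x=[7.1482] v=[-0.8543]
Step 20: x=[7.0605] v=[-0.8770]
Step 21: x=[6.9708] v=[-0.8966]
Step 22: x=[6.8795] v=[-0.9131]
Step 23: x=[6.7869] v=[-0.9264]
Step 24: x=[6.6933] v=[-0.9364]
Step 25: x=[6.5990] v=[-0.9432]
Step 26: x=[6.5043] v=[-0.9467]
Step 27: x=[6.4096] v=[-0.9469]
Step 28: x=[6.3152] v=[-0.9437]
Step 29: x=[6.2215] v=[-0.9372]
Step 30: x=[6.1288] v=[-0.9275]
Step 31: x=[6.0374] v=[-0.9145]
Step 32: x=[5.9476] v=[-0.8983]
Step 33: x=[5.8597] v=[-0.8790]
Step 34: x=[5.7740] v=[-0.8566]
Step 35: x=[5.6909] v=[-0.8312]
Step 36: x=[5.6106] v=[-0.8029]
Step 37: x=[5.5334] v=[-0.7718]
Step 38: x=[5.4596] v=[-0.7380]
Step 39: x=[5.3894] v=[-0.7016]
Step 40: x=[5.3231] v=[-0.6627]
Step 41: x=[5.2610] v=[-0.6215]
v[0] did not become non-negative within 41 steps; using fallback time=4.1000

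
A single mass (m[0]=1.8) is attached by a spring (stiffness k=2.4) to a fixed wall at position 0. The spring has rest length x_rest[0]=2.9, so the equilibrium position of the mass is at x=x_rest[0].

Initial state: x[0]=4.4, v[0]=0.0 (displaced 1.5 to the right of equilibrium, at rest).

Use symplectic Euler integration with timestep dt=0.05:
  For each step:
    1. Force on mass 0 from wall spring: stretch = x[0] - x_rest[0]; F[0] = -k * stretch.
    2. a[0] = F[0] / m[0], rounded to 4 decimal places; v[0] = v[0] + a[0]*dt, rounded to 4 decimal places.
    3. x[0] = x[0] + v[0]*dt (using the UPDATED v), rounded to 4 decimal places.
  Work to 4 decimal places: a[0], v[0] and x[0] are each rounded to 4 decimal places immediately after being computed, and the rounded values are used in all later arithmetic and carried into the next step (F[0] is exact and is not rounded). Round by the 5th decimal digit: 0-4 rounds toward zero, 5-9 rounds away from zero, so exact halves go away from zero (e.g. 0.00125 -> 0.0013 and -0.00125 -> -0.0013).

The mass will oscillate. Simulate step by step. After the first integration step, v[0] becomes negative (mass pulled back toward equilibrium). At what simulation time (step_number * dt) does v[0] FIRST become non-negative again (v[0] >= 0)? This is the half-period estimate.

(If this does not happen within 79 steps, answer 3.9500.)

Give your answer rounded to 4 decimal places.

Answer: 2.7500

Derivation:
Step 0: x=[4.4000] v=[0.0000]
Step 1: x=[4.3950] v=[-0.1000]
Step 2: x=[4.3850] v=[-0.1997]
Step 3: x=[4.3701] v=[-0.2987]
Step 4: x=[4.3503] v=[-0.3967]
Step 5: x=[4.3256] v=[-0.4934]
Step 6: x=[4.2962] v=[-0.5884]
Step 7: x=[4.2621] v=[-0.6815]
Step 8: x=[4.2235] v=[-0.7723]
Step 9: x=[4.1805] v=[-0.8605]
Step 10: x=[4.1332] v=[-0.9459]
Step 11: x=[4.0818] v=[-1.0281]
Step 12: x=[4.0265] v=[-1.1069]
Step 13: x=[3.9674] v=[-1.1820]
Step 14: x=[3.9047] v=[-1.2532]
Step 15: x=[3.8387] v=[-1.3202]
Step 16: x=[3.7696] v=[-1.3828]
Step 17: x=[3.6976] v=[-1.4408]
Step 18: x=[3.6229] v=[-1.4940]
Step 19: x=[3.5458] v=[-1.5422]
Step 20: x=[3.4665] v=[-1.5853]
Step 21: x=[3.3853] v=[-1.6231]
Step 22: x=[3.3025] v=[-1.6555]
Step 23: x=[3.2184] v=[-1.6823]
Step 24: x=[3.1332] v=[-1.7035]
Step 25: x=[3.0473] v=[-1.7190]
Step 26: x=[2.9609] v=[-1.7288]
Step 27: x=[2.8743] v=[-1.7329]
Step 28: x=[2.7877] v=[-1.7312]
Step 29: x=[2.7015] v=[-1.7237]
Step 30: x=[2.6160] v=[-1.7105]
Step 31: x=[2.5314] v=[-1.6916]
Step 32: x=[2.4481] v=[-1.6670]
Step 33: x=[2.3663] v=[-1.6369]
Step 34: x=[2.2862] v=[-1.6013]
Step 35: x=[2.2082] v=[-1.5604]
Step 36: x=[2.1325] v=[-1.5143]
Step 37: x=[2.0593] v=[-1.4631]
Step 38: x=[1.9889] v=[-1.4071]
Step 39: x=[1.9216] v=[-1.3464]
Step 40: x=[1.8575] v=[-1.2812]
Step 41: x=[1.7969] v=[-1.2117]
Step 42: x=[1.7400] v=[-1.1382]
Step 43: x=[1.6870] v=[-1.0609]
Step 44: x=[1.6380] v=[-0.9800]
Step 45: x=[1.5932] v=[-0.8959]
Step 46: x=[1.5528] v=[-0.8088]
Step 47: x=[1.5169] v=[-0.7190]
Step 48: x=[1.4856] v=[-0.6268]
Step 49: x=[1.4590] v=[-0.5325]
Step 50: x=[1.4372] v=[-0.4364]
Step 51: x=[1.4203] v=[-0.3389]
Step 52: x=[1.4083] v=[-0.2403]
Step 53: x=[1.4013] v=[-0.1409]
Step 54: x=[1.3993] v=[-0.0410]
Step 55: x=[1.4023] v=[0.0590]
First v>=0 after going negative at step 55, time=2.7500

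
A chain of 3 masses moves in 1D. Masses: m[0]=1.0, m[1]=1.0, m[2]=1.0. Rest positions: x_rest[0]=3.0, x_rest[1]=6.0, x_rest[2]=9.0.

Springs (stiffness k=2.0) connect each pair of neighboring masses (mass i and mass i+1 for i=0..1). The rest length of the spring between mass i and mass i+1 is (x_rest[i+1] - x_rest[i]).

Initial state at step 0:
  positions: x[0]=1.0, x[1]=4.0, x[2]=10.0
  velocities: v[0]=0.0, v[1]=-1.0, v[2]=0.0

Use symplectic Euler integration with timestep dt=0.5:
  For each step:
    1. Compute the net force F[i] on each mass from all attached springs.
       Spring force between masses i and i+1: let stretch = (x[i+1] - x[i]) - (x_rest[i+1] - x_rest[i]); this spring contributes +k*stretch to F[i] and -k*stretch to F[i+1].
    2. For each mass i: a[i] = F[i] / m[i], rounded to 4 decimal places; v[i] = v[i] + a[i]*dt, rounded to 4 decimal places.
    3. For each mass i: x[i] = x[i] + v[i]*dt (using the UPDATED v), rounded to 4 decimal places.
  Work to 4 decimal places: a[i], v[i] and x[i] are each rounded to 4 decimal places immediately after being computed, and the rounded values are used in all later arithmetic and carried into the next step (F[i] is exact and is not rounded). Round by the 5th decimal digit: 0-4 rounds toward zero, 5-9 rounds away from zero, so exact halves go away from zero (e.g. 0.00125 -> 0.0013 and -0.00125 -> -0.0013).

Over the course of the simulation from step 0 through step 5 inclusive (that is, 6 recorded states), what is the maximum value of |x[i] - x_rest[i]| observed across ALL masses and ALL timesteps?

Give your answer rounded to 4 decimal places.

Answer: 3.0000

Derivation:
Step 0: x=[1.0000 4.0000 10.0000] v=[0.0000 -1.0000 0.0000]
Step 1: x=[1.0000 5.0000 8.5000] v=[0.0000 2.0000 -3.0000]
Step 2: x=[1.5000 5.7500 6.7500] v=[1.0000 1.5000 -3.5000]
Step 3: x=[2.6250 4.8750 6.0000] v=[2.2500 -1.7500 -1.5000]
Step 4: x=[3.3750 3.4375 6.1875] v=[1.5000 -2.8750 0.3750]
Step 5: x=[2.6563 3.3438 6.5000] v=[-1.4375 -0.1875 0.6250]
Max displacement = 3.0000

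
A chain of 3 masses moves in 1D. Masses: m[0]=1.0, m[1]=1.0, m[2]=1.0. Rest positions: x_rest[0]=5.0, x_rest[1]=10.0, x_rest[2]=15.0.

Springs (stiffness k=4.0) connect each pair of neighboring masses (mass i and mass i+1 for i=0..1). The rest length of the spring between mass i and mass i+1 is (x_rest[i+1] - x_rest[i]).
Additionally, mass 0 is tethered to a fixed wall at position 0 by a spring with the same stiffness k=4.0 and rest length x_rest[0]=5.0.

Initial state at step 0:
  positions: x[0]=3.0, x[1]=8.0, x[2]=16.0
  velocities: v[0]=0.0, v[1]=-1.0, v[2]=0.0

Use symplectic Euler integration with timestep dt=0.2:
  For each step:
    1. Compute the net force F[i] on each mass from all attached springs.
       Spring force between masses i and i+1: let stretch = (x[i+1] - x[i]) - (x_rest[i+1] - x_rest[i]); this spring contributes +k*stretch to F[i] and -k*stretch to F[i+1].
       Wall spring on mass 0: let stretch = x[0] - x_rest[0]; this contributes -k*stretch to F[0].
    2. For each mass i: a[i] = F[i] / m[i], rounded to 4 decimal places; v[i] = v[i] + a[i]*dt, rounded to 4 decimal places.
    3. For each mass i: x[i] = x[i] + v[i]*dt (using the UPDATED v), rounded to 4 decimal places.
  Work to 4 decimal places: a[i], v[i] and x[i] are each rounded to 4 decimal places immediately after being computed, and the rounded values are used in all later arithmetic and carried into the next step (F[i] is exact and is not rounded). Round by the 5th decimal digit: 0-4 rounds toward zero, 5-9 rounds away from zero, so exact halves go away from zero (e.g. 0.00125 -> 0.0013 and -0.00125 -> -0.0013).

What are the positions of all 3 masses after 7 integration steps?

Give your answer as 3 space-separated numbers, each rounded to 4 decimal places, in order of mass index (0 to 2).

Answer: 6.5781 10.0195 13.0766

Derivation:
Step 0: x=[3.0000 8.0000 16.0000] v=[0.0000 -1.0000 0.0000]
Step 1: x=[3.3200 8.2800 15.5200] v=[1.6000 1.4000 -2.4000]
Step 2: x=[3.9024 8.9248 14.6816] v=[2.9120 3.2240 -4.1920]
Step 3: x=[4.6640 9.6871 13.7221] v=[3.8080 3.8115 -4.7974]
Step 4: x=[5.4831 10.2913 12.9170] v=[4.0953 3.0210 -4.0254]
Step 5: x=[6.1942 10.5463 12.4918] v=[3.5554 1.2750 -2.1260]
Step 6: x=[6.6105 10.4162 12.5553] v=[2.0817 -0.6503 0.3176]
Step 7: x=[6.5781 10.0195 13.0766] v=[-0.1621 -1.9836 2.6063]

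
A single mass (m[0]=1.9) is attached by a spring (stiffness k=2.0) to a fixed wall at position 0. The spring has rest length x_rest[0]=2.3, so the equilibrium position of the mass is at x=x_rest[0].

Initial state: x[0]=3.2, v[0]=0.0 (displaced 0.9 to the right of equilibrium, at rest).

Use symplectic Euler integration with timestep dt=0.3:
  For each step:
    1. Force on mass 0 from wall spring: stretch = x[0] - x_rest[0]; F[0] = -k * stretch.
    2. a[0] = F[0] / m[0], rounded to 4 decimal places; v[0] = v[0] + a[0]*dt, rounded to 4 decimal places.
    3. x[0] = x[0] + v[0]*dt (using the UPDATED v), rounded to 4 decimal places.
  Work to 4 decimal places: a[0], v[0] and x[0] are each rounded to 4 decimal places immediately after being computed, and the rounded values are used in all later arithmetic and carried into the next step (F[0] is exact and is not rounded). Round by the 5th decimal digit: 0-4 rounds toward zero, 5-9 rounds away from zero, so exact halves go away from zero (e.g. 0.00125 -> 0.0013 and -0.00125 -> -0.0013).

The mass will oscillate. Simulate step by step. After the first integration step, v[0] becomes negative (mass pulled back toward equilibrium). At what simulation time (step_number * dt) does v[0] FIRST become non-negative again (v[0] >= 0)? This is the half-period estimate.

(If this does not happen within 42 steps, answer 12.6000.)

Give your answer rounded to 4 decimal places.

Step 0: x=[3.2000] v=[0.0000]
Step 1: x=[3.1147] v=[-0.2842]
Step 2: x=[2.9523] v=[-0.5415]
Step 3: x=[2.7281] v=[-0.7475]
Step 4: x=[2.4633] v=[-0.8827]
Step 5: x=[2.1830] v=[-0.9343]
Step 6: x=[1.9138] v=[-0.8973]
Step 7: x=[1.6812] v=[-0.7754]
Step 8: x=[1.5072] v=[-0.5800]
Step 9: x=[1.4083] v=[-0.3297]
Step 10: x=[1.3939] v=[-0.0481]
Step 11: x=[1.4653] v=[0.2380]
First v>=0 after going negative at step 11, time=3.3000

Answer: 3.3000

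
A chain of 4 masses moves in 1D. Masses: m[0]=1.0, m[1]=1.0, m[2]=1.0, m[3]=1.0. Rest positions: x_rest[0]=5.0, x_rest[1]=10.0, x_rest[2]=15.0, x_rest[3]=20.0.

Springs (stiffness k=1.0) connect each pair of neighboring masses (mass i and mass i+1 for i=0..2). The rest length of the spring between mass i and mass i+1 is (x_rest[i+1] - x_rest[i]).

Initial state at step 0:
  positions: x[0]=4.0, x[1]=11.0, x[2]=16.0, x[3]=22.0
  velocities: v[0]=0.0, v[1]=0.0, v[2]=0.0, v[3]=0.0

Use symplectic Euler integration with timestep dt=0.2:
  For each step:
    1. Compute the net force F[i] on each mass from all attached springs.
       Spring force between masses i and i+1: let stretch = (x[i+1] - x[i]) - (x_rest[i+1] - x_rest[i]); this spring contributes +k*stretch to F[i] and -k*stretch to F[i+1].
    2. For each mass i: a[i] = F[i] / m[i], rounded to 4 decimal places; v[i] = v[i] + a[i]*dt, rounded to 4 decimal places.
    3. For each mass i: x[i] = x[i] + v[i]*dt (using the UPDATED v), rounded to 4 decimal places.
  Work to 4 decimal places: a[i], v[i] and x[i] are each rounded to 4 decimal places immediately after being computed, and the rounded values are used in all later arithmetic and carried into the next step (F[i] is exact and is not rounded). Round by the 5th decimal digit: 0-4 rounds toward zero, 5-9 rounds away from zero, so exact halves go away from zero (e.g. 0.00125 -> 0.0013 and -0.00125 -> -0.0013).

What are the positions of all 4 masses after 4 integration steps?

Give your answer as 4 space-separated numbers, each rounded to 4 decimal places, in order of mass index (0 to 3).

Step 0: x=[4.0000 11.0000 16.0000 22.0000] v=[0.0000 0.0000 0.0000 0.0000]
Step 1: x=[4.0800 10.9200 16.0400 21.9600] v=[0.4000 -0.4000 0.2000 -0.2000]
Step 2: x=[4.2336 10.7712 16.1120 21.8832] v=[0.7680 -0.7440 0.3600 -0.3840]
Step 3: x=[4.4487 10.5745 16.2012 21.7756] v=[1.0755 -0.9834 0.4461 -0.5382]
Step 4: x=[4.7088 10.3579 16.2883 21.6450] v=[1.3007 -1.0832 0.4356 -0.6531]

Answer: 4.7088 10.3579 16.2883 21.6450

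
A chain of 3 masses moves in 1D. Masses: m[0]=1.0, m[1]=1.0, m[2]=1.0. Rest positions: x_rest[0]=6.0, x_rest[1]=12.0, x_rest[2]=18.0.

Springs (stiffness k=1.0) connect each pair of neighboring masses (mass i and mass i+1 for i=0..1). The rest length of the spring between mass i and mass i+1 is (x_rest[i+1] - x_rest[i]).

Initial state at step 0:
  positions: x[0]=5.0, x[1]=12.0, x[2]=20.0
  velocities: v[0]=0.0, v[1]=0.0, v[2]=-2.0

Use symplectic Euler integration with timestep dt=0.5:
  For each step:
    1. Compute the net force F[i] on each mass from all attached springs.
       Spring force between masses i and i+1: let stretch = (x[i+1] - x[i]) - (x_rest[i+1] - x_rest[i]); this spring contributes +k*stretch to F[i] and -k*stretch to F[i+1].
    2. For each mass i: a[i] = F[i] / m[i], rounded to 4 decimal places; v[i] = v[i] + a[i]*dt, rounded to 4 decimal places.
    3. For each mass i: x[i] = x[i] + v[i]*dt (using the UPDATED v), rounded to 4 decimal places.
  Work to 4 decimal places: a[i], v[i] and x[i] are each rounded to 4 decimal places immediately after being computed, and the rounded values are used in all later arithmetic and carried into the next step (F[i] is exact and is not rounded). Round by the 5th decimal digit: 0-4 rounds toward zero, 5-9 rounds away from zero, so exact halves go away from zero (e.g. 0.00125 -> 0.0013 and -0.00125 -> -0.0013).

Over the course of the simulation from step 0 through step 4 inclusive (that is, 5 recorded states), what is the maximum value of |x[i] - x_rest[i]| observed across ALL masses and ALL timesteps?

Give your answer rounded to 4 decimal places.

Step 0: x=[5.0000 12.0000 20.0000] v=[0.0000 0.0000 -2.0000]
Step 1: x=[5.2500 12.2500 18.5000] v=[0.5000 0.5000 -3.0000]
Step 2: x=[5.7500 12.3125 16.9375] v=[1.0000 0.1250 -3.1250]
Step 3: x=[6.3907 11.8906 15.7188] v=[1.2813 -0.8438 -2.4375]
Step 4: x=[6.9064 11.0508 15.0430] v=[1.0313 -1.6797 -1.3516]
Max displacement = 2.9570

Answer: 2.9570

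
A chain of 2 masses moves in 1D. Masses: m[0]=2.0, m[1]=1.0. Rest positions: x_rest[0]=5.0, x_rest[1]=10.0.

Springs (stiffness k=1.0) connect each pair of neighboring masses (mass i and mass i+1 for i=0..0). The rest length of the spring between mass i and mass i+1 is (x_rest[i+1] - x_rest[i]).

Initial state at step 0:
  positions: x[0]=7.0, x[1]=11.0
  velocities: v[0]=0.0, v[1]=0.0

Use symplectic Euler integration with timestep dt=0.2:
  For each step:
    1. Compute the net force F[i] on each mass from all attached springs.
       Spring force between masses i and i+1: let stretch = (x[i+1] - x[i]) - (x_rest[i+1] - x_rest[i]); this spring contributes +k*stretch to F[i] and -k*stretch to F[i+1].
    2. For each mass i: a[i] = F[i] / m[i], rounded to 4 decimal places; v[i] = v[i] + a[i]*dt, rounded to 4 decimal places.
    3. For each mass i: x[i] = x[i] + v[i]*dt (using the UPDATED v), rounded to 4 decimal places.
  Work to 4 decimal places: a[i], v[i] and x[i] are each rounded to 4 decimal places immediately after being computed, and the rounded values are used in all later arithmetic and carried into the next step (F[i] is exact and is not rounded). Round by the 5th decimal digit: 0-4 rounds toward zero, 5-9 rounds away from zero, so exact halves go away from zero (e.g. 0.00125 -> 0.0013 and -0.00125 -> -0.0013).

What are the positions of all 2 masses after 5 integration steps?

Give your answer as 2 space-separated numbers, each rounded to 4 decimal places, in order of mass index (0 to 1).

Answer: 6.7400 11.5200

Derivation:
Step 0: x=[7.0000 11.0000] v=[0.0000 0.0000]
Step 1: x=[6.9800 11.0400] v=[-0.1000 0.2000]
Step 2: x=[6.9412 11.1176] v=[-0.1940 0.3880]
Step 3: x=[6.8859 11.2281] v=[-0.2764 0.5527]
Step 4: x=[6.8175 11.3650] v=[-0.3422 0.6843]
Step 5: x=[6.7400 11.5200] v=[-0.3875 0.7748]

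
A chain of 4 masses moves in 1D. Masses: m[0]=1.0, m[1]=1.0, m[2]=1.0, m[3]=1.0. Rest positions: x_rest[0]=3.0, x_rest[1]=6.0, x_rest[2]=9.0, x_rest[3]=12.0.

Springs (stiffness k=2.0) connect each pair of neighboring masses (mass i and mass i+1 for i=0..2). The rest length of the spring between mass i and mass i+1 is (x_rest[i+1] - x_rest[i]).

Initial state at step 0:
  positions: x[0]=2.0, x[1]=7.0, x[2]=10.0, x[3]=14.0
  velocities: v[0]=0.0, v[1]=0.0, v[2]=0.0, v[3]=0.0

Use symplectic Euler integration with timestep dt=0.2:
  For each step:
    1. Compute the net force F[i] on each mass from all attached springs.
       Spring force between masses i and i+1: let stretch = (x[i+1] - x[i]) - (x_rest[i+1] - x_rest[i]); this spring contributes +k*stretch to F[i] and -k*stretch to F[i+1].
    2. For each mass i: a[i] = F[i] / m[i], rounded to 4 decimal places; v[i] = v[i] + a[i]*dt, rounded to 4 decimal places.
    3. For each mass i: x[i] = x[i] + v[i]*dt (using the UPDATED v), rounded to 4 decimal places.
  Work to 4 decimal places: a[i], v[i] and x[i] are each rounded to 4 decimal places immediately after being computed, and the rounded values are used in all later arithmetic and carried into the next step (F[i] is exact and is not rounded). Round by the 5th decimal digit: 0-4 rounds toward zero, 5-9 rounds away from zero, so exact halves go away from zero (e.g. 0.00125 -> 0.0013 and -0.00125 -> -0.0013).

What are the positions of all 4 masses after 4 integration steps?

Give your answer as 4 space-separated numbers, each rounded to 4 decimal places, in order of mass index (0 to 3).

Step 0: x=[2.0000 7.0000 10.0000 14.0000] v=[0.0000 0.0000 0.0000 0.0000]
Step 1: x=[2.1600 6.8400 10.0800 13.9200] v=[0.8000 -0.8000 0.4000 -0.4000]
Step 2: x=[2.4544 6.5648 10.2080 13.7728] v=[1.4720 -1.3760 0.6400 -0.7360]
Step 3: x=[2.8376 6.2522 10.3297 13.5804] v=[1.9162 -1.5629 0.6086 -0.9619]
Step 4: x=[3.2540 5.9927 10.3853 13.3680] v=[2.0820 -1.2977 0.2779 -1.0622]

Answer: 3.2540 5.9927 10.3853 13.3680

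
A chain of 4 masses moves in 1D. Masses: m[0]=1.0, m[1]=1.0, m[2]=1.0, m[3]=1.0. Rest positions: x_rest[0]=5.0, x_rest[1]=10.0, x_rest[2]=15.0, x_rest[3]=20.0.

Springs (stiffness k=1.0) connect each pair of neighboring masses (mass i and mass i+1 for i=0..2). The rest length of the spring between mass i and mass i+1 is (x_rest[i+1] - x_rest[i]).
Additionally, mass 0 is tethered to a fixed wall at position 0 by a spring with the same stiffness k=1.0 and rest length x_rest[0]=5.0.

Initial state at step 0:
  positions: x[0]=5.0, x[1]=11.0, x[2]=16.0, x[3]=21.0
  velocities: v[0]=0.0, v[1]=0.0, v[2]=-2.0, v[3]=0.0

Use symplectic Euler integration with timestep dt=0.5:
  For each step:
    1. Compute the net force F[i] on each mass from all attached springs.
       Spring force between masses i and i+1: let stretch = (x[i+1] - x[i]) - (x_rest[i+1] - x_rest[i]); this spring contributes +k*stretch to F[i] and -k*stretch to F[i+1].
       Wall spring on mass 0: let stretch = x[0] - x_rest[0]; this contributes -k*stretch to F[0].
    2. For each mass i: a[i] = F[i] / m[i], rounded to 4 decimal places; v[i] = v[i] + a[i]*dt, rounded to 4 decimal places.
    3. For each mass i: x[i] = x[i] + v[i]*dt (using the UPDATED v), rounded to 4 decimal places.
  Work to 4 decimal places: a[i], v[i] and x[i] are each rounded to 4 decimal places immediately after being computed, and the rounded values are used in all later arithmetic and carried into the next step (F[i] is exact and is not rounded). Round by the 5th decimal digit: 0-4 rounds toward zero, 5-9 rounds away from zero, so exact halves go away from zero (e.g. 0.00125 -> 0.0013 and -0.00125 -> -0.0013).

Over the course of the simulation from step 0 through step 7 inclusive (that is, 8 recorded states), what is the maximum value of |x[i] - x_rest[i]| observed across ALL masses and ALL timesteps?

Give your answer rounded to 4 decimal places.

Step 0: x=[5.0000 11.0000 16.0000 21.0000] v=[0.0000 0.0000 -2.0000 0.0000]
Step 1: x=[5.2500 10.7500 15.0000 21.0000] v=[0.5000 -0.5000 -2.0000 0.0000]
Step 2: x=[5.5625 10.1875 14.4375 20.7500] v=[0.6250 -1.1250 -1.1250 -0.5000]
Step 3: x=[5.6407 9.5313 14.3906 20.1719] v=[0.1563 -1.3125 -0.0938 -1.1563]
Step 4: x=[5.2813 9.1172 14.5742 19.3984] v=[-0.7188 -0.8282 0.3672 -1.5470]
Step 5: x=[4.5606 9.1084 14.5996 18.6689] v=[-1.4415 -0.0177 0.0508 -1.4591]
Step 6: x=[3.8367 9.3354 14.2695 18.1720] v=[-1.4479 0.4540 -0.6602 -0.9938]
Step 7: x=[3.5283 9.4213 13.6815 17.9495] v=[-0.6169 0.1717 -1.1760 -0.4451]
Max displacement = 2.0505

Answer: 2.0505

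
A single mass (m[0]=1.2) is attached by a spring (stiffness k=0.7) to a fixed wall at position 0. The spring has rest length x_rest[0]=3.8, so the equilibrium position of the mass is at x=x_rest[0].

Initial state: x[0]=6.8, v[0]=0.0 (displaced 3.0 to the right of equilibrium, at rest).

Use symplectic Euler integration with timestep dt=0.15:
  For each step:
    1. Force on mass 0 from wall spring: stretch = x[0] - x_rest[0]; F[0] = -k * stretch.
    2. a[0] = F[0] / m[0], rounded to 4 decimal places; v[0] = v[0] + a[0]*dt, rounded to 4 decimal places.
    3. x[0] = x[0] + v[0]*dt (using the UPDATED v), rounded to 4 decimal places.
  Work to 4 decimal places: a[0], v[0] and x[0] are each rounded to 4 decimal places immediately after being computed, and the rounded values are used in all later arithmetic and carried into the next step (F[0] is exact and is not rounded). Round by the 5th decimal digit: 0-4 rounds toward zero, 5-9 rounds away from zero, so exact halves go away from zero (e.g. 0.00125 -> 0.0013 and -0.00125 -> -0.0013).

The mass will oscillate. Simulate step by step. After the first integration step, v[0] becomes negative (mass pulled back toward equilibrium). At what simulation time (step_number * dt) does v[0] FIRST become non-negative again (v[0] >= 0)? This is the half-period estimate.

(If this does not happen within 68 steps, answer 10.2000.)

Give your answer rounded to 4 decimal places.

Step 0: x=[6.8000] v=[0.0000]
Step 1: x=[6.7606] v=[-0.2625]
Step 2: x=[6.6824] v=[-0.5216]
Step 3: x=[6.5663] v=[-0.7738]
Step 4: x=[6.4139] v=[-1.0159]
Step 5: x=[6.2272] v=[-1.2446]
Step 6: x=[6.0087] v=[-1.4570]
Step 7: x=[5.7612] v=[-1.6503]
Step 8: x=[5.4879] v=[-1.8219]
Step 9: x=[5.1925] v=[-1.9696]
Step 10: x=[4.8788] v=[-2.0914]
Step 11: x=[4.5509] v=[-2.1858]
Step 12: x=[4.2132] v=[-2.2515]
Step 13: x=[3.8700] v=[-2.2877]
Step 14: x=[3.5259] v=[-2.2938]
Step 15: x=[3.1854] v=[-2.2698]
Step 16: x=[2.8530] v=[-2.2160]
Step 17: x=[2.5330] v=[-2.1331]
Step 18: x=[2.2297] v=[-2.0222]
Step 19: x=[1.9470] v=[-1.8848]
Step 20: x=[1.6886] v=[-1.7227]
Step 21: x=[1.4579] v=[-1.5379]
Step 22: x=[1.2580] v=[-1.3330]
Step 23: x=[1.0914] v=[-1.1106]
Step 24: x=[0.9604] v=[-0.8736]
Step 25: x=[0.8666] v=[-0.6251]
Step 26: x=[0.8113] v=[-0.3684]
Step 27: x=[0.7953] v=[-0.1069]
Step 28: x=[0.8187] v=[0.1560]
First v>=0 after going negative at step 28, time=4.2000

Answer: 4.2000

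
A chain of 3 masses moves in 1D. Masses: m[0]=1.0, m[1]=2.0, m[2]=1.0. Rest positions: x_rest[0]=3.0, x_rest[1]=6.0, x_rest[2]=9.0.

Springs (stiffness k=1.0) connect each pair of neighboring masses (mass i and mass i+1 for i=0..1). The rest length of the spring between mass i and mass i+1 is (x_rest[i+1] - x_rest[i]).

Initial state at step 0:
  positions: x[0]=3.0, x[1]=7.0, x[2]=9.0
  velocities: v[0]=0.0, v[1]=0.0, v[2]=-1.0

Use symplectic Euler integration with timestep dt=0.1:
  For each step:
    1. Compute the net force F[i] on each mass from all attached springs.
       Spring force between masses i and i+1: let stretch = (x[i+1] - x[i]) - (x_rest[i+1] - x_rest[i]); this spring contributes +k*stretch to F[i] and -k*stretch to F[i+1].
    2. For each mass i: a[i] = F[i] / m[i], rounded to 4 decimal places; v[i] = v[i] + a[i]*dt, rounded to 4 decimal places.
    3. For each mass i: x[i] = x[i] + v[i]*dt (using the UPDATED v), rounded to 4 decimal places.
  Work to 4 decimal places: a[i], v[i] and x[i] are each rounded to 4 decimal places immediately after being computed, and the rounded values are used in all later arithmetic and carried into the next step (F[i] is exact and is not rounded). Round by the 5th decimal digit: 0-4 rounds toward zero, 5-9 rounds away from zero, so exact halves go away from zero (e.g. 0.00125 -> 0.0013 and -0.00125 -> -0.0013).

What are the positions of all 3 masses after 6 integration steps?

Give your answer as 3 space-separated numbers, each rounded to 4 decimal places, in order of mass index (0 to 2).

Step 0: x=[3.0000 7.0000 9.0000] v=[0.0000 0.0000 -1.0000]
Step 1: x=[3.0100 6.9900 8.9100] v=[0.1000 -0.1000 -0.9000]
Step 2: x=[3.0298 6.9697 8.8308] v=[0.1980 -0.2030 -0.7920]
Step 3: x=[3.0590 6.9390 8.7630] v=[0.2920 -0.3069 -0.6781]
Step 4: x=[3.0970 6.8980 8.7070] v=[0.3800 -0.4097 -0.5605]
Step 5: x=[3.1430 6.8471 8.6629] v=[0.4601 -0.5093 -0.4414]
Step 6: x=[3.1961 6.7867 8.6306] v=[0.5305 -0.6037 -0.3230]

Answer: 3.1961 6.7867 8.6306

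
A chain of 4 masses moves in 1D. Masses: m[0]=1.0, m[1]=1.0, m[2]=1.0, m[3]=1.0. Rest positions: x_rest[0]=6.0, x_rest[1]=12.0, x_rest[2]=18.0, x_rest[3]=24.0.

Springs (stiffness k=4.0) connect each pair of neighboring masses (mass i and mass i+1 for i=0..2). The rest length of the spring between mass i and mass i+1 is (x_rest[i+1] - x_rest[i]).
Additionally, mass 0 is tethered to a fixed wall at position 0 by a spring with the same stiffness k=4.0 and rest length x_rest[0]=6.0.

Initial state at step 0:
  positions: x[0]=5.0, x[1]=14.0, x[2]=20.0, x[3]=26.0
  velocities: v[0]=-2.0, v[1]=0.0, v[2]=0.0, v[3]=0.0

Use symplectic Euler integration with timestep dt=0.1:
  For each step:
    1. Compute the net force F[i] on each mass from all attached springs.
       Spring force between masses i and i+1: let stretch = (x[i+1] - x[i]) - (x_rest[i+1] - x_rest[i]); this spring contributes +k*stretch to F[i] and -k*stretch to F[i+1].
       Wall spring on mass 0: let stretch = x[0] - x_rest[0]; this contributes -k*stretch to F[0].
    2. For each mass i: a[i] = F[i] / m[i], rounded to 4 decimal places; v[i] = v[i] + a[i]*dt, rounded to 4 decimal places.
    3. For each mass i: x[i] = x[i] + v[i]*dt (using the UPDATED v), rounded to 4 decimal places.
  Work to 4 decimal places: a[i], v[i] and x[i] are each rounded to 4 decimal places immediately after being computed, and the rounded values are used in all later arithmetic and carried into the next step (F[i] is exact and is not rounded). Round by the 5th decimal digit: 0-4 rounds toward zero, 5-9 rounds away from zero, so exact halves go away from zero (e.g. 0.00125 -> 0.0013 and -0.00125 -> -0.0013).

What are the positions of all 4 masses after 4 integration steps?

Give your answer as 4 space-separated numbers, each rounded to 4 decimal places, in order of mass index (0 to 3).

Answer: 5.7007 12.9526 19.9331 25.9987

Derivation:
Step 0: x=[5.0000 14.0000 20.0000 26.0000] v=[-2.0000 0.0000 0.0000 0.0000]
Step 1: x=[4.9600 13.8800 20.0000 26.0000] v=[-0.4000 -1.2000 0.0000 0.0000]
Step 2: x=[5.0784 13.6480 19.9952 26.0000] v=[1.1840 -2.3200 -0.0480 0.0000]
Step 3: x=[5.3365 13.3271 19.9767 25.9998] v=[2.5805 -3.2090 -0.1850 -0.0019]
Step 4: x=[5.7007 12.9526 19.9331 25.9987] v=[3.6421 -3.7454 -0.4356 -0.0111]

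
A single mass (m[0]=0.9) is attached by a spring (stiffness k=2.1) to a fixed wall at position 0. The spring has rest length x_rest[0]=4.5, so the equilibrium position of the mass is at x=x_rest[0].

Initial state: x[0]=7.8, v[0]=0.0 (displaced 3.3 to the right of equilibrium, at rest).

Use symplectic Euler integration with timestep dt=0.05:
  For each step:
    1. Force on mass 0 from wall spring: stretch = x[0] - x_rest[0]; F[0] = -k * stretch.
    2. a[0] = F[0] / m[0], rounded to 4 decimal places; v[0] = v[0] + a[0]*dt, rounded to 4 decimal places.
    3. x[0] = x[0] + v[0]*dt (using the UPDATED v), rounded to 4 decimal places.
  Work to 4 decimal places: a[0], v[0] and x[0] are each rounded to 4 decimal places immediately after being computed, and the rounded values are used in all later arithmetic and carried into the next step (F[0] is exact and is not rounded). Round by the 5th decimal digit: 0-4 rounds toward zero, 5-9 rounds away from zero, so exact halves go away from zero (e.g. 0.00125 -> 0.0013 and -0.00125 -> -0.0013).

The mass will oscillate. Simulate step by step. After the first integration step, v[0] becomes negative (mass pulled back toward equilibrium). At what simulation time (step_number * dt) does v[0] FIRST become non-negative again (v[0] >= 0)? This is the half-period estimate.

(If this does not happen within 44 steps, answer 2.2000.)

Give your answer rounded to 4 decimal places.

Step 0: x=[7.8000] v=[0.0000]
Step 1: x=[7.7808] v=[-0.3850]
Step 2: x=[7.7424] v=[-0.7678]
Step 3: x=[7.6851] v=[-1.1461]
Step 4: x=[7.6092] v=[-1.5177]
Step 5: x=[7.5152] v=[-1.8804]
Step 6: x=[7.4036] v=[-2.2322]
Step 7: x=[7.2751] v=[-2.5710]
Step 8: x=[7.1304] v=[-2.8948]
Step 9: x=[6.9703] v=[-3.2017]
Step 10: x=[6.7958] v=[-3.4899]
Step 11: x=[6.6079] v=[-3.7577]
Step 12: x=[6.4077] v=[-4.0036]
Step 13: x=[6.1964] v=[-4.2262]
Step 14: x=[5.9752] v=[-4.4241]
Step 15: x=[5.7454] v=[-4.5962]
Step 16: x=[5.5083] v=[-4.7415]
Step 17: x=[5.2653] v=[-4.8591]
Step 18: x=[5.0179] v=[-4.9484]
Step 19: x=[4.7675] v=[-5.0088]
Step 20: x=[4.5155] v=[-5.0400]
Step 21: x=[4.2634] v=[-5.0418]
Step 22: x=[4.0127] v=[-5.0142]
Step 23: x=[3.7648] v=[-4.9574]
Step 24: x=[3.5212] v=[-4.8716]
Step 25: x=[3.2833] v=[-4.7574]
Step 26: x=[3.0525] v=[-4.6155]
Step 27: x=[2.8302] v=[-4.4466]
Step 28: x=[2.6176] v=[-4.2518]
Step 29: x=[2.4160] v=[-4.0322]
Step 30: x=[2.2265] v=[-3.7891]
Step 31: x=[2.0503] v=[-3.5239]
Step 32: x=[1.8884] v=[-3.2381]
Step 33: x=[1.7417] v=[-2.9334]
Step 34: x=[1.6111] v=[-2.6116]
Step 35: x=[1.4974] v=[-2.2746]
Step 36: x=[1.4012] v=[-1.9243]
Step 37: x=[1.3231] v=[-1.5628]
Step 38: x=[1.2635] v=[-1.1922]
Step 39: x=[1.2228] v=[-0.8146]
Step 40: x=[1.2012] v=[-0.4323]
Step 41: x=[1.1988] v=[-0.0474]
Step 42: x=[1.2157] v=[0.3377]
First v>=0 after going negative at step 42, time=2.1000

Answer: 2.1000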